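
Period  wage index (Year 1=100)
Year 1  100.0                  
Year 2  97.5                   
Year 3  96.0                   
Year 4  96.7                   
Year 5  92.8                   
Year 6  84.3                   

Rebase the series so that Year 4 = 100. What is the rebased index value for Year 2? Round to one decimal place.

100.8

Rebased(Year 2) = 97.5 / 96.7 × 100 = 100.8273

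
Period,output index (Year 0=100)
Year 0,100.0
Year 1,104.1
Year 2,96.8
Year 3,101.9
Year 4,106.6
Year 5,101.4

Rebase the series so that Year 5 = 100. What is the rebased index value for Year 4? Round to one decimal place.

105.1

Rebased(Year 4) = 106.6 / 101.4 × 100 = 105.1282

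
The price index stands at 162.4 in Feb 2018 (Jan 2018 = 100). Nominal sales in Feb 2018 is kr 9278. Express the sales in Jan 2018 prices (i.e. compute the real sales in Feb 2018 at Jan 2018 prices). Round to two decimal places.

5713.05

Real = Nominal ÷ (Index/100) = 9278 ÷ (162.4/100)
     = 9278 ÷ 1.624 = 5713.0542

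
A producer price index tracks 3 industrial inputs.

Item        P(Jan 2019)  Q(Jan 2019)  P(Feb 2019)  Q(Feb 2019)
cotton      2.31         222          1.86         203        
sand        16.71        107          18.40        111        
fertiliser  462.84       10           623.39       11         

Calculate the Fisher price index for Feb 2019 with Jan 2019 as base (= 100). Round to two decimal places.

124.73

Laspeyres component (base-period weights):
ΣP(Feb 2019)Q(Jan 2019) = 1.86×222 + 18.40×107 + 623.39×10 = 412.92 + 1968.8 + 6233.9 = 8615.62
ΣP(Jan 2019)Q(Jan 2019) = 2.31×222 + 16.71×107 + 462.84×10 = 512.82 + 1787.97 + 4628.4 = 6929.19
L = 8615.62 / 6929.19 × 100 = 124.3381
Paasche component (current-period weights):
ΣP(Feb 2019)Q(Feb 2019) = 1.86×203 + 18.40×111 + 623.39×11 = 377.58 + 2042.4 + 6857.29 = 9277.27
ΣP(Jan 2019)Q(Feb 2019) = 2.31×203 + 16.71×111 + 462.84×11 = 468.93 + 1854.81 + 5091.24 = 7414.98
P = 9277.27 / 7414.98 × 100 = 125.1152
Fisher = √(L × P) = √(124.3381 × 125.1152) = 124.7260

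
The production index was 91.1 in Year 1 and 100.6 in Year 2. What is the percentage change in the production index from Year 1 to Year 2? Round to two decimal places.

Change = (100.6 − 91.1) / 91.1 × 100
       = 9.5 / 91.1 × 100 = 10.4281%

10.43%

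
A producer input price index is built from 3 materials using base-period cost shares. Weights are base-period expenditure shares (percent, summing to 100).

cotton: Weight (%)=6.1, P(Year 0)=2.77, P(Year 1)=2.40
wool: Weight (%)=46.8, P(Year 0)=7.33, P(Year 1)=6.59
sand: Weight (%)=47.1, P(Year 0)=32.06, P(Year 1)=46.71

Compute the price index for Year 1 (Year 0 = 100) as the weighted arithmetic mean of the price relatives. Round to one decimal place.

116.0

cotton: 6.1 × (2.40/2.77) = 6.1 × 0.866426 = 5.2852
wool: 46.8 × (6.59/7.33) = 46.8 × 0.899045 = 42.0753
sand: 47.1 × (46.71/32.06) = 47.1 × 1.456956 = 68.6226
Index = Σ wᵢ·(p₁ᵢ/p₀ᵢ) = 5.2852 + 42.0753 + 68.6226 = 115.9831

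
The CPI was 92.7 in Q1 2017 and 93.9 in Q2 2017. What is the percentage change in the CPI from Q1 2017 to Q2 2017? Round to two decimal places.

1.29%

Change = (93.9 − 92.7) / 92.7 × 100
       = 1.2 / 92.7 × 100 = 1.2945%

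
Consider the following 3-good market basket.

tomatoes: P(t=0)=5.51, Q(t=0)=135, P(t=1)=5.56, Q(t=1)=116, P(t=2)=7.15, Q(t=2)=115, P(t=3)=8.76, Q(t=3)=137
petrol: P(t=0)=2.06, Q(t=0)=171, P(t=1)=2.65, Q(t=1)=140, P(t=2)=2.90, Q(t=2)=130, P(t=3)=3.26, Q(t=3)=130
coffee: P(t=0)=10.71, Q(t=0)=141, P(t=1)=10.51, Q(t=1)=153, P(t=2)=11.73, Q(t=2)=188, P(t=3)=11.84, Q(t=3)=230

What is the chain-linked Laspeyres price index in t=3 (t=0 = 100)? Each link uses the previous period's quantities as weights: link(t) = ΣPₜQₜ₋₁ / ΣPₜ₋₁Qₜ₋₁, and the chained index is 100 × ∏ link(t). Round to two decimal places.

Link t=0→t=1:
ΣP(t=1)Q(t=0) = 5.56×135 + 2.65×171 + 10.51×141 = 750.6 + 453.15 + 1481.91 = 2685.66
ΣP(t=0)Q(t=0) = 5.51×135 + 2.06×171 + 10.71×141 = 743.85 + 352.26 + 1510.11 = 2606.22
link = 2685.66/2606.22 = 1.030481
Link t=1→t=2:
ΣP(t=2)Q(t=1) = 7.15×116 + 2.90×140 + 11.73×153 = 829.4 + 406 + 1794.69 = 3030.09
ΣP(t=1)Q(t=1) = 5.56×116 + 2.65×140 + 10.51×153 = 644.96 + 371 + 1608.03 = 2623.99
link = 3030.09/2623.99 = 1.154764
Link t=2→t=3:
ΣP(t=3)Q(t=2) = 8.76×115 + 3.26×130 + 11.84×188 = 1007.4 + 423.8 + 2225.92 = 3657.12
ΣP(t=2)Q(t=2) = 7.15×115 + 2.90×130 + 11.73×188 = 822.25 + 377 + 2205.24 = 3404.49
link = 3657.12/3404.49 = 1.074205
Chained index = 100 × 1.030481 × 1.154764 × 1.074205 = 127.8264

127.83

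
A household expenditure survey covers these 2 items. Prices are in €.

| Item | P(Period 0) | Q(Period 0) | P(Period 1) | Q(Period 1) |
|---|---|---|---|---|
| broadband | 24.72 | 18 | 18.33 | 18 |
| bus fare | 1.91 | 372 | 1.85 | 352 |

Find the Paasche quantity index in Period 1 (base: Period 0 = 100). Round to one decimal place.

96.4

Paasche quantity index uses current-period prices as weights.
ΣP(Period 1)·Q(Period 1) = 18.33×18 + 1.85×352 = 329.94 + 651.2 = 981.14
ΣP(Period 1)·Q(Period 0) = 18.33×18 + 1.85×372 = 329.94 + 688.2 = 1018.14
Index = 981.14 / 1018.14 × 100 = 96.3659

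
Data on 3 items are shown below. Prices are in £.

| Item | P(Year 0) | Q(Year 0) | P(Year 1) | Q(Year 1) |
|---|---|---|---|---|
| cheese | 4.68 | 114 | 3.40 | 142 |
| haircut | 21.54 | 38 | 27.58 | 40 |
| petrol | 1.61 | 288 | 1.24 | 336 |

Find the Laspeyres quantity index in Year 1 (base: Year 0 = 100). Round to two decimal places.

113.85

Laspeyres quantity index uses base-period prices as weights.
ΣP(Year 0)·Q(Year 1) = 4.68×142 + 21.54×40 + 1.61×336 = 664.56 + 861.6 + 540.96 = 2067.12
ΣP(Year 0)·Q(Year 0) = 4.68×114 + 21.54×38 + 1.61×288 = 533.52 + 818.52 + 463.68 = 1815.72
Index = 2067.12 / 1815.72 × 100 = 113.8457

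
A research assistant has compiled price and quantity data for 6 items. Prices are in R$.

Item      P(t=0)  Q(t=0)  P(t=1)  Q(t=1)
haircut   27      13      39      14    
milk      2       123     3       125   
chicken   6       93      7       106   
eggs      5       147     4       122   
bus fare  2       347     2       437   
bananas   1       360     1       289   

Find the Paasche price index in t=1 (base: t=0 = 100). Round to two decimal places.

109.12

Paasche price index uses current-period quantities as weights.
ΣP(t=1)·Q(t=1) = 39×14 + 3×125 + 7×106 + 4×122 + 2×437 + 1×289 = 546 + 375 + 742 + 488 + 874 + 289 = 3314
ΣP(t=0)·Q(t=1) = 27×14 + 2×125 + 6×106 + 5×122 + 2×437 + 1×289 = 378 + 250 + 636 + 610 + 874 + 289 = 3037
Index = 3314 / 3037 × 100 = 109.1208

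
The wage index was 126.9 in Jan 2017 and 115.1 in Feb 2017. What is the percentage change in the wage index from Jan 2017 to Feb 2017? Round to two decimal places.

Change = (115.1 − 126.9) / 126.9 × 100
       = -11.8 / 126.9 × 100 = -9.2987%

-9.30%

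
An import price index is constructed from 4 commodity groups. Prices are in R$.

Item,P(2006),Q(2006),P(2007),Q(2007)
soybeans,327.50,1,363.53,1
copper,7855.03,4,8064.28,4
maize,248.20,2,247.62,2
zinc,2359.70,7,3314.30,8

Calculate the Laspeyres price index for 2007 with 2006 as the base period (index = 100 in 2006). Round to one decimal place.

Laspeyres price index uses base-period quantities as weights.
ΣP(2007)·Q(2006) = 363.53×1 + 8064.28×4 + 247.62×2 + 3314.30×7 = 363.53 + 32257.12 + 495.24 + 23200.1 = 56315.99
ΣP(2006)·Q(2006) = 327.50×1 + 7855.03×4 + 248.20×2 + 2359.70×7 = 327.5 + 31420.12 + 496.4 + 16517.9 = 48761.92
Index = 56315.99 / 48761.92 × 100 = 115.4917

115.5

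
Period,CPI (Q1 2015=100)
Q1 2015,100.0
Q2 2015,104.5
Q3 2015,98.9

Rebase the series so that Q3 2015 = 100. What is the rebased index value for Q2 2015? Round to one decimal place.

105.7

Rebased(Q2 2015) = 104.5 / 98.9 × 100 = 105.6623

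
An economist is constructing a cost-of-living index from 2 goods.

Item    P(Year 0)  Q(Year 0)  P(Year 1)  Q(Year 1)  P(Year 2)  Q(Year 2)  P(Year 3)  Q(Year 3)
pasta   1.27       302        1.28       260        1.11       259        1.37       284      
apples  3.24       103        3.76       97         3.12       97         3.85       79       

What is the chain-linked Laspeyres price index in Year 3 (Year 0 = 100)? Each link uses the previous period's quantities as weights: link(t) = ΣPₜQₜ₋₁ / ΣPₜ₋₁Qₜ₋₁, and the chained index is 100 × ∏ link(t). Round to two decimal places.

Link Year 0→Year 1:
ΣP(Year 1)Q(Year 0) = 1.28×302 + 3.76×103 = 386.56 + 387.28 = 773.84
ΣP(Year 0)Q(Year 0) = 1.27×302 + 3.24×103 = 383.54 + 333.72 = 717.26
link = 773.84/717.26 = 1.078884
Link Year 1→Year 2:
ΣP(Year 2)Q(Year 1) = 1.11×260 + 3.12×97 = 288.6 + 302.64 = 591.24
ΣP(Year 1)Q(Year 1) = 1.28×260 + 3.76×97 = 332.8 + 364.72 = 697.52
link = 591.24/697.52 = 0.847632
Link Year 2→Year 3:
ΣP(Year 3)Q(Year 2) = 1.37×259 + 3.85×97 = 354.83 + 373.45 = 728.28
ΣP(Year 2)Q(Year 2) = 1.11×259 + 3.12×97 = 287.49 + 302.64 = 590.13
link = 728.28/590.13 = 1.234101
Chained index = 100 × 1.078884 × 0.847632 × 1.234101 = 112.8580

112.86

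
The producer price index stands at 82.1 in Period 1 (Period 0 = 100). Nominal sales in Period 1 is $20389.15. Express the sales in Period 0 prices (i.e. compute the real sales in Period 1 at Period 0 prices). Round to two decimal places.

Real = Nominal ÷ (Index/100) = 20389.15 ÷ (82.1/100)
     = 20389.15 ÷ 0.821 = 24834.5311

24834.53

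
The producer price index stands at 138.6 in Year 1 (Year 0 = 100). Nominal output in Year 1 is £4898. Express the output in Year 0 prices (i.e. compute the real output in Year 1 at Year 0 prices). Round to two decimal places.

3533.91

Real = Nominal ÷ (Index/100) = 4898 ÷ (138.6/100)
     = 4898 ÷ 1.386 = 3533.9105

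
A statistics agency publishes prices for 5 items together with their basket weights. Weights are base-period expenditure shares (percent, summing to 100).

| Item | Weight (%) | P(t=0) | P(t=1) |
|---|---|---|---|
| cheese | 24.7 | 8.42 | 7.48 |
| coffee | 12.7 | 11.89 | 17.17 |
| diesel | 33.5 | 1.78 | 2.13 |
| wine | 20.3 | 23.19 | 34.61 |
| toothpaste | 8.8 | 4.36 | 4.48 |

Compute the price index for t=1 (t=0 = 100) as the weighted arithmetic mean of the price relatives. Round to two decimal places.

cheese: 24.7 × (7.48/8.42) = 24.7 × 0.888361 = 21.9425
coffee: 12.7 × (17.17/11.89) = 12.7 × 1.444071 = 18.3397
diesel: 33.5 × (2.13/1.78) = 33.5 × 1.196629 = 40.0871
wine: 20.3 × (34.61/23.19) = 20.3 × 1.492454 = 30.2968
toothpaste: 8.8 × (4.48/4.36) = 8.8 × 1.027523 = 9.0422
Index = Σ wᵢ·(p₁ᵢ/p₀ᵢ) = 21.9425 + 18.3397 + 40.0871 + 30.2968 + 9.0422 = 119.7083

119.71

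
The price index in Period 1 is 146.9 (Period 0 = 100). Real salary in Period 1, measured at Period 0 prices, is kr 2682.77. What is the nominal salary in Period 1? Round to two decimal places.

Nominal = Real × (Index/100) = 2682.77 × (146.9/100)
        = 2682.77 × 1.469 = 3940.9891

3940.99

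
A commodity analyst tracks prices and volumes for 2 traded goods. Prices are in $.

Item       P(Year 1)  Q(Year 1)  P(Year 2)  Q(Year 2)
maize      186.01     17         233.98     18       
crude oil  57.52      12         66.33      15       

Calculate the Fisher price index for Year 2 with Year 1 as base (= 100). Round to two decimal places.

Laspeyres component (base-period weights):
ΣP(Year 2)Q(Year 1) = 233.98×17 + 66.33×12 = 3977.66 + 795.96 = 4773.62
ΣP(Year 1)Q(Year 1) = 186.01×17 + 57.52×12 = 3162.17 + 690.24 = 3852.41
L = 4773.62 / 3852.41 × 100 = 123.9126
Paasche component (current-period weights):
ΣP(Year 2)Q(Year 2) = 233.98×18 + 66.33×15 = 4211.64 + 994.95 = 5206.59
ΣP(Year 1)Q(Year 2) = 186.01×18 + 57.52×15 = 3348.18 + 862.8 = 4210.98
P = 5206.59 / 4210.98 × 100 = 123.6432
Fisher = √(L × P) = √(123.9126 × 123.6432) = 123.7778

123.78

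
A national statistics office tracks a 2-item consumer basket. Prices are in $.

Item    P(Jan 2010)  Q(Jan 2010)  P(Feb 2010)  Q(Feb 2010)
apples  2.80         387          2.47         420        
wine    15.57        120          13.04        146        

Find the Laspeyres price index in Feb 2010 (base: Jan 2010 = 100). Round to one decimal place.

Laspeyres price index uses base-period quantities as weights.
ΣP(Feb 2010)·Q(Jan 2010) = 2.47×387 + 13.04×120 = 955.89 + 1564.8 = 2520.69
ΣP(Jan 2010)·Q(Jan 2010) = 2.80×387 + 15.57×120 = 1083.6 + 1868.4 = 2952
Index = 2520.69 / 2952 × 100 = 85.3892

85.4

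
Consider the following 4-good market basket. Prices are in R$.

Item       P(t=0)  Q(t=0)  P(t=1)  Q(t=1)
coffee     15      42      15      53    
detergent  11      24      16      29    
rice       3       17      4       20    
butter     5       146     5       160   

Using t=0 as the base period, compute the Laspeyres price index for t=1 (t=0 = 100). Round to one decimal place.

Laspeyres price index uses base-period quantities as weights.
ΣP(t=1)·Q(t=0) = 15×42 + 16×24 + 4×17 + 5×146 = 630 + 384 + 68 + 730 = 1812
ΣP(t=0)·Q(t=0) = 15×42 + 11×24 + 3×17 + 5×146 = 630 + 264 + 51 + 730 = 1675
Index = 1812 / 1675 × 100 = 108.1791

108.2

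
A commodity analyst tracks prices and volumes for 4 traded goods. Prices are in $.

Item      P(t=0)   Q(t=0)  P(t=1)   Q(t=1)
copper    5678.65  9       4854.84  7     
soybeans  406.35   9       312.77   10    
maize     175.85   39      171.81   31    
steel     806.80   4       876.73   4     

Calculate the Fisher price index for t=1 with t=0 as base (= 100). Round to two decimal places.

87.49

Laspeyres component (base-period weights):
ΣP(t=1)Q(t=0) = 4854.84×9 + 312.77×9 + 171.81×39 + 876.73×4 = 43693.56 + 2814.93 + 6700.59 + 3506.92 = 56716
ΣP(t=0)Q(t=0) = 5678.65×9 + 406.35×9 + 175.85×39 + 806.80×4 = 51107.85 + 3657.15 + 6858.15 + 3227.2 = 64850.35
L = 56716 / 64850.35 × 100 = 87.4567
Paasche component (current-period weights):
ΣP(t=1)Q(t=1) = 4854.84×7 + 312.77×10 + 171.81×31 + 876.73×4 = 33983.88 + 3127.7 + 5326.11 + 3506.92 = 45944.61
ΣP(t=0)Q(t=1) = 5678.65×7 + 406.35×10 + 175.85×31 + 806.80×4 = 39750.55 + 4063.5 + 5451.35 + 3227.2 = 52492.6
P = 45944.61 / 52492.6 × 100 = 87.5259
Fisher = √(L × P) = √(87.4567 × 87.5259) = 87.4913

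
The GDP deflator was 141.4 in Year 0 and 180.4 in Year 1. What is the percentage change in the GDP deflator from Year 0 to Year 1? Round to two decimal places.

27.58%

Change = (180.4 − 141.4) / 141.4 × 100
       = 39.0 / 141.4 × 100 = 27.5813%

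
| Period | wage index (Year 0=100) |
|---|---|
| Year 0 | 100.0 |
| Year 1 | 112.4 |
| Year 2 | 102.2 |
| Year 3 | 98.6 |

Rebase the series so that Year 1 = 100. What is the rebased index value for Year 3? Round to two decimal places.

87.72

Rebased(Year 3) = 98.6 / 112.4 × 100 = 87.7224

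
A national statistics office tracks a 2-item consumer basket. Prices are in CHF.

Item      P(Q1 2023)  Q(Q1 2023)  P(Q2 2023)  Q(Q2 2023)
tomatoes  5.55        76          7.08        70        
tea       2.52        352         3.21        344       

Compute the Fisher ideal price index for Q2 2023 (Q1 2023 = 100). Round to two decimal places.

Laspeyres component (base-period weights):
ΣP(Q2 2023)Q(Q1 2023) = 7.08×76 + 3.21×352 = 538.08 + 1129.92 = 1668
ΣP(Q1 2023)Q(Q1 2023) = 5.55×76 + 2.52×352 = 421.8 + 887.04 = 1308.84
L = 1668 / 1308.84 × 100 = 127.4411
Paasche component (current-period weights):
ΣP(Q2 2023)Q(Q2 2023) = 7.08×70 + 3.21×344 = 495.6 + 1104.24 = 1599.84
ΣP(Q1 2023)Q(Q2 2023) = 5.55×70 + 2.52×344 = 388.5 + 866.88 = 1255.38
P = 1599.84 / 1255.38 × 100 = 127.4387
Fisher = √(L × P) = √(127.4411 × 127.4387) = 127.4399

127.44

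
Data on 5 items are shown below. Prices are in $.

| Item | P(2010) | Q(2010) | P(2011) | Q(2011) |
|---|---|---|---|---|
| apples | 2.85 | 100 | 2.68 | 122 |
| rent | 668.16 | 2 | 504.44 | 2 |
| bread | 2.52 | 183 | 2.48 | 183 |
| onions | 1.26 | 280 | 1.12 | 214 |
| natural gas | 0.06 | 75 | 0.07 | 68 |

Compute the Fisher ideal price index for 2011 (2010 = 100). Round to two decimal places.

Laspeyres component (base-period weights):
ΣP(2011)Q(2010) = 2.68×100 + 504.44×2 + 2.48×183 + 1.12×280 + 0.07×75 = 268 + 1008.88 + 453.84 + 313.6 + 5.25 = 2049.57
ΣP(2010)Q(2010) = 2.85×100 + 668.16×2 + 2.52×183 + 1.26×280 + 0.06×75 = 285 + 1336.32 + 461.16 + 352.8 + 4.5 = 2439.78
L = 2049.57 / 2439.78 × 100 = 84.0063
Paasche component (current-period weights):
ΣP(2011)Q(2011) = 2.68×122 + 504.44×2 + 2.48×183 + 1.12×214 + 0.07×68 = 326.96 + 1008.88 + 453.84 + 239.68 + 4.76 = 2034.12
ΣP(2010)Q(2011) = 2.85×122 + 668.16×2 + 2.52×183 + 1.26×214 + 0.06×68 = 347.7 + 1336.32 + 461.16 + 269.64 + 4.08 = 2418.9
P = 2034.12 / 2418.9 × 100 = 84.0928
Fisher = √(L × P) = √(84.0063 × 84.0928) = 84.0495

84.05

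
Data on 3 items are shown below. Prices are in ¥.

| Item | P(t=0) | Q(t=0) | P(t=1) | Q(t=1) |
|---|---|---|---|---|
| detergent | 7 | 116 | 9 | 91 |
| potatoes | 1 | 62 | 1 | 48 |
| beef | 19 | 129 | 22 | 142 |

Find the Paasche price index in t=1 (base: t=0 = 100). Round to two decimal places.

Paasche price index uses current-period quantities as weights.
ΣP(t=1)·Q(t=1) = 9×91 + 1×48 + 22×142 = 819 + 48 + 3124 = 3991
ΣP(t=0)·Q(t=1) = 7×91 + 1×48 + 19×142 = 637 + 48 + 2698 = 3383
Index = 3991 / 3383 × 100 = 117.9722

117.97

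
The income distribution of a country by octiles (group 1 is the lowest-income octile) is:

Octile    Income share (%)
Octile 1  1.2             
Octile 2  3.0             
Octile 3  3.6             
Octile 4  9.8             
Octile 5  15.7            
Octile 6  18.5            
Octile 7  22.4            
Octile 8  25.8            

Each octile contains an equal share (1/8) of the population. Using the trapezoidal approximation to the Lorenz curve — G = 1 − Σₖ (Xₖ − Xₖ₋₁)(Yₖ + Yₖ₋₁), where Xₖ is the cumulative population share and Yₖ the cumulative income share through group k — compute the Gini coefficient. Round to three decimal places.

0.400

Cumulative income shares Yₖ: 0.0120, 0.0420, 0.0780, 0.1760, 0.3330, 0.5180, 0.7420, 1.0000
Σ (Xₖ−Xₖ₋₁)(Yₖ+Yₖ₋₁) = (1/8)(0.0120+0.0000) + (1/8)(0.0420+0.0120) + (1/8)(0.0780+0.0420) + (1/8)(0.1760+0.0780) + (1/8)(0.3330+0.1760) + (1/8)(0.5180+0.3330) + (1/8)(0.7420+0.5180) + (1/8)(1.0000+0.7420)
  = 0.0015 + 0.0067 + 0.0150 + 0.0318 + 0.0636 + 0.1064 + 0.1575 + 0.2177 = 0.6002
G = 1 − 0.6002 = 0.3998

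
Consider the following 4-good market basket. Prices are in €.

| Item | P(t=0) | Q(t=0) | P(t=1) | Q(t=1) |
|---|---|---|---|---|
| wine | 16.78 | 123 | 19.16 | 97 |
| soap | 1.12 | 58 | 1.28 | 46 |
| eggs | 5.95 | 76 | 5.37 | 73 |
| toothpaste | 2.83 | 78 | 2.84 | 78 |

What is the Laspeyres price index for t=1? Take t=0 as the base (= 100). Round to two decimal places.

109.23

Laspeyres price index uses base-period quantities as weights.
ΣP(t=1)·Q(t=0) = 19.16×123 + 1.28×58 + 5.37×76 + 2.84×78 = 2356.68 + 74.24 + 408.12 + 221.52 = 3060.56
ΣP(t=0)·Q(t=0) = 16.78×123 + 1.12×58 + 5.95×76 + 2.83×78 = 2063.94 + 64.96 + 452.2 + 220.74 = 2801.84
Index = 3060.56 / 2801.84 × 100 = 109.2339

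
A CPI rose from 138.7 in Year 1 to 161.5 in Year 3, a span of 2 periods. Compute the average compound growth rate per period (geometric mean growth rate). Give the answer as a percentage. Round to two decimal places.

7.91%

Growth factor = (161.5/138.7)^(1/2) = (1.164384)^(1/2) = 1.079066
Growth rate = 1.079066 − 1 = 0.079066 = 7.9066%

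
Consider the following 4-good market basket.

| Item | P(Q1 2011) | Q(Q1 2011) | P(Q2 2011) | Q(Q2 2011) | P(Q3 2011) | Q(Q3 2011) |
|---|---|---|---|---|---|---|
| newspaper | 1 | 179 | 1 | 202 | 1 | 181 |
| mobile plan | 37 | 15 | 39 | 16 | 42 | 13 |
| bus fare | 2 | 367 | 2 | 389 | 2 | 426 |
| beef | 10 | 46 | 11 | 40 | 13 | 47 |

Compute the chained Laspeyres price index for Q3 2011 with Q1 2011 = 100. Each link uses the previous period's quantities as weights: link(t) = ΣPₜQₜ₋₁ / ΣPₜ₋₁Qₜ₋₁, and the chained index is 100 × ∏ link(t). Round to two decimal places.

110.45

Link Q1 2011→Q2 2011:
ΣP(Q2 2011)Q(Q1 2011) = 1×179 + 39×15 + 2×367 + 11×46 = 179 + 585 + 734 + 506 = 2004
ΣP(Q1 2011)Q(Q1 2011) = 1×179 + 37×15 + 2×367 + 10×46 = 179 + 555 + 734 + 460 = 1928
link = 2004/1928 = 1.039419
Link Q2 2011→Q3 2011:
ΣP(Q3 2011)Q(Q2 2011) = 1×202 + 42×16 + 2×389 + 13×40 = 202 + 672 + 778 + 520 = 2172
ΣP(Q2 2011)Q(Q2 2011) = 1×202 + 39×16 + 2×389 + 11×40 = 202 + 624 + 778 + 440 = 2044
link = 2172/2044 = 1.062622
Chained index = 100 × 1.039419 × 1.062622 = 110.4510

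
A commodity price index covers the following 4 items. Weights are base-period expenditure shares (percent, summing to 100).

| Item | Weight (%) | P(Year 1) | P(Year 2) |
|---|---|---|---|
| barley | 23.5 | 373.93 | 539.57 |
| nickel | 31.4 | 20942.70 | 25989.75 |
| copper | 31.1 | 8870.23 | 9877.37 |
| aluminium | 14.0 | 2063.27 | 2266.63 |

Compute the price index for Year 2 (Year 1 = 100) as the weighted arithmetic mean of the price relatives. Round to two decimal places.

122.89

barley: 23.5 × (539.57/373.93) = 23.5 × 1.442971 = 33.9098
nickel: 31.4 × (25989.75/20942.70) = 31.4 × 1.240993 = 38.9672
copper: 31.1 × (9877.37/8870.23) = 31.1 × 1.113542 = 34.6311
aluminium: 14.0 × (2266.63/2063.27) = 14.0 × 1.098562 = 15.3799
Index = Σ wᵢ·(p₁ᵢ/p₀ᵢ) = 33.9098 + 38.9672 + 34.6311 + 15.3799 = 122.8880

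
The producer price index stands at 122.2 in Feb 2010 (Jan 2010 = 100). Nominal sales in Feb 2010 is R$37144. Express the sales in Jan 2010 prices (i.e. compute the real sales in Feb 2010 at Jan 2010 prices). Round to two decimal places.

Real = Nominal ÷ (Index/100) = 37144 ÷ (122.2/100)
     = 37144 ÷ 1.222 = 30396.0720

30396.07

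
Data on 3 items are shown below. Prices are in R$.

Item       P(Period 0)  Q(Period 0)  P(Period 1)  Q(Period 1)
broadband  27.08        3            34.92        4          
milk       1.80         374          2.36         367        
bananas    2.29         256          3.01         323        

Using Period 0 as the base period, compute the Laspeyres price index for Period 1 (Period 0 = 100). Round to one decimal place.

131.1

Laspeyres price index uses base-period quantities as weights.
ΣP(Period 1)·Q(Period 0) = 34.92×3 + 2.36×374 + 3.01×256 = 104.76 + 882.64 + 770.56 = 1757.96
ΣP(Period 0)·Q(Period 0) = 27.08×3 + 1.80×374 + 2.29×256 = 81.24 + 673.2 + 586.24 = 1340.68
Index = 1757.96 / 1340.68 × 100 = 131.1245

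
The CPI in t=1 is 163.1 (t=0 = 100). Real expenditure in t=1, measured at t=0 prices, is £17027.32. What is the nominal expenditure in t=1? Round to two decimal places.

27771.56

Nominal = Real × (Index/100) = 17027.32 × (163.1/100)
        = 17027.32 × 1.631 = 27771.5589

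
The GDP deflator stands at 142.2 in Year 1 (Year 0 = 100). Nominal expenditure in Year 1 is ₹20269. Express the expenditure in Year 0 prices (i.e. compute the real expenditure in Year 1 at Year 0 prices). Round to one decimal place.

14253.9

Real = Nominal ÷ (Index/100) = 20269 ÷ (142.2/100)
     = 20269 ÷ 1.422 = 14253.8678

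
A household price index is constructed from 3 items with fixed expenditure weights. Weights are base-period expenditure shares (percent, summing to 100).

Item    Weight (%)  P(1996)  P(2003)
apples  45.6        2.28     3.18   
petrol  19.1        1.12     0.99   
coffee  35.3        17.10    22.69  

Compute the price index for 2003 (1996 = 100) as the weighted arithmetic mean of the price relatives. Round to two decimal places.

apples: 45.6 × (3.18/2.28) = 45.6 × 1.394737 = 63.6000
petrol: 19.1 × (0.99/1.12) = 19.1 × 0.883929 = 16.8830
coffee: 35.3 × (22.69/17.10) = 35.3 × 1.326901 = 46.8396
Index = Σ wᵢ·(p₁ᵢ/p₀ᵢ) = 63.6000 + 16.8830 + 46.8396 = 127.3226

127.32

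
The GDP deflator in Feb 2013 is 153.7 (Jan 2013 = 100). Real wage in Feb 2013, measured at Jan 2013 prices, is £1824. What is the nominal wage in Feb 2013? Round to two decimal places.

Nominal = Real × (Index/100) = 1824 × (153.7/100)
        = 1824 × 1.537 = 2803.4880

2803.49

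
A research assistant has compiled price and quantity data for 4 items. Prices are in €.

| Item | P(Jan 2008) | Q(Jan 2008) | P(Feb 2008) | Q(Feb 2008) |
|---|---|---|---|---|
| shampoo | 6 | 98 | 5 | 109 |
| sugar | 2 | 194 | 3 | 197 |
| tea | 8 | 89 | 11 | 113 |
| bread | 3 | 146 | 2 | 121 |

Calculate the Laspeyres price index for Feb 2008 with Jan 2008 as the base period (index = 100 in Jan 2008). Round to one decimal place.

Laspeyres price index uses base-period quantities as weights.
ΣP(Feb 2008)·Q(Jan 2008) = 5×98 + 3×194 + 11×89 + 2×146 = 490 + 582 + 979 + 292 = 2343
ΣP(Jan 2008)·Q(Jan 2008) = 6×98 + 2×194 + 8×89 + 3×146 = 588 + 388 + 712 + 438 = 2126
Index = 2343 / 2126 × 100 = 110.2070

110.2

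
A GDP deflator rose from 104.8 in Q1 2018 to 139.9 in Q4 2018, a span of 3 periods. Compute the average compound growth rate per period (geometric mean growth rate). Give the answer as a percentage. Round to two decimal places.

10.11%

Growth factor = (139.9/104.8)^(1/3) = (1.334924)^(1/3) = 1.101080
Growth rate = 1.101080 − 1 = 0.101080 = 10.1080%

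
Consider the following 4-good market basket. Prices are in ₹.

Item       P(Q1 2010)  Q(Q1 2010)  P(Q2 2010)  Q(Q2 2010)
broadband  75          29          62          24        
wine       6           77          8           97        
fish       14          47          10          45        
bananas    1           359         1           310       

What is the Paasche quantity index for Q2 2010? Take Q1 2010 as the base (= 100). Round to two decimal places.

93.25

Paasche quantity index uses current-period prices as weights.
ΣP(Q2 2010)·Q(Q2 2010) = 62×24 + 8×97 + 10×45 + 1×310 = 1488 + 776 + 450 + 310 = 3024
ΣP(Q2 2010)·Q(Q1 2010) = 62×29 + 8×77 + 10×47 + 1×359 = 1798 + 616 + 470 + 359 = 3243
Index = 3024 / 3243 × 100 = 93.2470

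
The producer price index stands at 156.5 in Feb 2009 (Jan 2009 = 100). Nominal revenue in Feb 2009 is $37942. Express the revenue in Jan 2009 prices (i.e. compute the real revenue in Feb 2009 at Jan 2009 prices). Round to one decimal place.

Real = Nominal ÷ (Index/100) = 37942 ÷ (156.5/100)
     = 37942 ÷ 1.565 = 24244.0895

24244.1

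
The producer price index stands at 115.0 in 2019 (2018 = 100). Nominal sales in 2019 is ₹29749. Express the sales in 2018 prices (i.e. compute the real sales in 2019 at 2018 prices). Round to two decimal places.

25868.70

Real = Nominal ÷ (Index/100) = 29749 ÷ (115.0/100)
     = 29749 ÷ 1.150 = 25868.6957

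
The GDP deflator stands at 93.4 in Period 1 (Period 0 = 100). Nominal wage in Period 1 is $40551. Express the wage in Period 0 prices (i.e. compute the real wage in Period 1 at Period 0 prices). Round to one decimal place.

Real = Nominal ÷ (Index/100) = 40551 ÷ (93.4/100)
     = 40551 ÷ 0.934 = 43416.4882

43416.5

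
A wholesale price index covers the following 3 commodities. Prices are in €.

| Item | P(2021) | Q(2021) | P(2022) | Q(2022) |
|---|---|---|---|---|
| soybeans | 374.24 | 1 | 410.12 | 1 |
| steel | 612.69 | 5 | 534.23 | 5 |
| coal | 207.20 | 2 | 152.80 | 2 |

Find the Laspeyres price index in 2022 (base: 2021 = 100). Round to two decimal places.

Laspeyres price index uses base-period quantities as weights.
ΣP(2022)·Q(2021) = 410.12×1 + 534.23×5 + 152.80×2 = 410.12 + 2671.15 + 305.6 = 3386.87
ΣP(2021)·Q(2021) = 374.24×1 + 612.69×5 + 207.20×2 = 374.24 + 3063.45 + 414.4 = 3852.09
Index = 3386.87 / 3852.09 × 100 = 87.9229

87.92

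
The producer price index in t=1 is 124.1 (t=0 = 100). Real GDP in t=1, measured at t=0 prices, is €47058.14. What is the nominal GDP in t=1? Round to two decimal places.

Nominal = Real × (Index/100) = 47058.14 × (124.1/100)
        = 47058.14 × 1.241 = 58399.1517

58399.15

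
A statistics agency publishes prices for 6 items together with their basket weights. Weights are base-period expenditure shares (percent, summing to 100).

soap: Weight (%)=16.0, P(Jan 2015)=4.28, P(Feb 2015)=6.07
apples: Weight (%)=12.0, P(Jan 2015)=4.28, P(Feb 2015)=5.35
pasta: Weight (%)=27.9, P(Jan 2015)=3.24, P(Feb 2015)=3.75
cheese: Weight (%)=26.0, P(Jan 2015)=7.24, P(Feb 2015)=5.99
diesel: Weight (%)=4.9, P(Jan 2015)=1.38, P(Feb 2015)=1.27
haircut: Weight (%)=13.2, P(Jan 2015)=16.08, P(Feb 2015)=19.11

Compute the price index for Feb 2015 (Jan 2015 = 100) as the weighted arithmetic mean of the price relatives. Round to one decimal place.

111.7

soap: 16.0 × (6.07/4.28) = 16.0 × 1.418224 = 22.6916
apples: 12.0 × (5.35/4.28) = 12.0 × 1.250000 = 15.0000
pasta: 27.9 × (3.75/3.24) = 27.9 × 1.157407 = 32.2917
cheese: 26.0 × (5.99/7.24) = 26.0 × 0.827348 = 21.5110
diesel: 4.9 × (1.27/1.38) = 4.9 × 0.920290 = 4.5094
haircut: 13.2 × (19.11/16.08) = 13.2 × 1.188433 = 15.6873
Index = Σ wᵢ·(p₁ᵢ/p₀ᵢ) = 22.6916 + 15.0000 + 32.2917 + 21.5110 + 4.5094 + 15.6873 = 111.6910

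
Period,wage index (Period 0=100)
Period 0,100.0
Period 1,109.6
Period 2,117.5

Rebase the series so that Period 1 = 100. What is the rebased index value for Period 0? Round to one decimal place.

Rebased(Period 0) = 100.0 / 109.6 × 100 = 91.2409

91.2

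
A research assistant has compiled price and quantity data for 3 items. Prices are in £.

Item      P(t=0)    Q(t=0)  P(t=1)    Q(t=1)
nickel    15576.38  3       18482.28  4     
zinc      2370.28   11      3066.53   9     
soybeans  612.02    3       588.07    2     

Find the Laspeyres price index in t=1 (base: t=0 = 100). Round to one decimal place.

121.8

Laspeyres price index uses base-period quantities as weights.
ΣP(t=1)·Q(t=0) = 18482.28×3 + 3066.53×11 + 588.07×3 = 55446.84 + 33731.83 + 1764.21 = 90942.88
ΣP(t=0)·Q(t=0) = 15576.38×3 + 2370.28×11 + 612.02×3 = 46729.14 + 26073.08 + 1836.06 = 74638.28
Index = 90942.88 / 74638.28 × 100 = 121.8448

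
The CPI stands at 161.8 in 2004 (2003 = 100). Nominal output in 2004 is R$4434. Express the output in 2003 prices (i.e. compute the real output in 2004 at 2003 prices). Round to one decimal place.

2740.4

Real = Nominal ÷ (Index/100) = 4434 ÷ (161.8/100)
     = 4434 ÷ 1.618 = 2740.4203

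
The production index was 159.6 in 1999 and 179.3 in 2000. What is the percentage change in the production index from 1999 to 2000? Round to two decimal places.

12.34%

Change = (179.3 − 159.6) / 159.6 × 100
       = 19.7 / 159.6 × 100 = 12.3434%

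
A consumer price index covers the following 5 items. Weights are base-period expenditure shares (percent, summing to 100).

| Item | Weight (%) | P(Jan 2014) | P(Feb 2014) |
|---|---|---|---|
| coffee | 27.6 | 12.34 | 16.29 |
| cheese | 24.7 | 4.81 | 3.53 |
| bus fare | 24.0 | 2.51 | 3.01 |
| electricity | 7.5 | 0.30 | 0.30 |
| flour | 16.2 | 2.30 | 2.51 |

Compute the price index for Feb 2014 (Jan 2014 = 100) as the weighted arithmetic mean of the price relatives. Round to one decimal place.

108.5

coffee: 27.6 × (16.29/12.34) = 27.6 × 1.320097 = 36.4347
cheese: 24.7 × (3.53/4.81) = 24.7 × 0.733888 = 18.1270
bus fare: 24.0 × (3.01/2.51) = 24.0 × 1.199203 = 28.7809
electricity: 7.5 × (0.30/0.30) = 7.5 × 1.000000 = 7.5000
flour: 16.2 × (2.51/2.30) = 16.2 × 1.091304 = 17.6791
Index = Σ wᵢ·(p₁ᵢ/p₀ᵢ) = 36.4347 + 18.1270 + 28.7809 + 7.5000 + 17.6791 = 108.5217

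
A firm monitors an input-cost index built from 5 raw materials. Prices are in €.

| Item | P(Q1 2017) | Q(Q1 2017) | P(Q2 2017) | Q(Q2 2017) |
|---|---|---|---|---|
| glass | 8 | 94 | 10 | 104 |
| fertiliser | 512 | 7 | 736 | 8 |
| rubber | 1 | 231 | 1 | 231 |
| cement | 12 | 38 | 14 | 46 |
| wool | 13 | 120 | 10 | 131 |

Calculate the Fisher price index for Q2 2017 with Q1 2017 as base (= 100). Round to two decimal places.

122.64

Laspeyres component (base-period weights):
ΣP(Q2 2017)Q(Q1 2017) = 10×94 + 736×7 + 1×231 + 14×38 + 10×120 = 940 + 5152 + 231 + 532 + 1200 = 8055
ΣP(Q1 2017)Q(Q1 2017) = 8×94 + 512×7 + 1×231 + 12×38 + 13×120 = 752 + 3584 + 231 + 456 + 1560 = 6583
L = 8055 / 6583 × 100 = 122.3606
Paasche component (current-period weights):
ΣP(Q2 2017)Q(Q2 2017) = 10×104 + 736×8 + 1×231 + 14×46 + 10×131 = 1040 + 5888 + 231 + 644 + 1310 = 9113
ΣP(Q1 2017)Q(Q2 2017) = 8×104 + 512×8 + 1×231 + 12×46 + 13×131 = 832 + 4096 + 231 + 552 + 1703 = 7414
P = 9113 / 7414 × 100 = 122.9161
Fisher = √(L × P) = √(122.3606 × 122.9161) = 122.6381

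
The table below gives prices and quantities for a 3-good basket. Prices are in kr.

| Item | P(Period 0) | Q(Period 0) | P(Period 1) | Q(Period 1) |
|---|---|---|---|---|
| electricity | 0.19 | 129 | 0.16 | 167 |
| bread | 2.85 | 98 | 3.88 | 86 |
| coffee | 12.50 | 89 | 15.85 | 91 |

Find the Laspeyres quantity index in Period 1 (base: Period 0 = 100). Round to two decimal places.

Laspeyres quantity index uses base-period prices as weights.
ΣP(Period 0)·Q(Period 1) = 0.19×167 + 2.85×86 + 12.50×91 = 31.73 + 245.1 + 1137.5 = 1414.33
ΣP(Period 0)·Q(Period 0) = 0.19×129 + 2.85×98 + 12.50×89 = 24.51 + 279.3 + 1112.5 = 1416.31
Index = 1414.33 / 1416.31 × 100 = 99.8602

99.86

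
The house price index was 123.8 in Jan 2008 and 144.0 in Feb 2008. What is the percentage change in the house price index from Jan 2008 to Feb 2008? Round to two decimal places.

Change = (144.0 − 123.8) / 123.8 × 100
       = 20.2 / 123.8 × 100 = 16.3166%

16.32%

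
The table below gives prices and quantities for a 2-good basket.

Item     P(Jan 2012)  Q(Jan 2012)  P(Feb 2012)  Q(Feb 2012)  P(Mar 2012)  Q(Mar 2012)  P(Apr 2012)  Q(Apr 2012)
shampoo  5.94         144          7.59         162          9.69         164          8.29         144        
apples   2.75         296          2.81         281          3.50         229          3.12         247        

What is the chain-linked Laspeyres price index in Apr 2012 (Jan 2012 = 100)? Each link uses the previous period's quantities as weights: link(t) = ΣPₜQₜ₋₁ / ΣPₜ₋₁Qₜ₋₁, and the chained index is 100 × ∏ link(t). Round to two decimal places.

Link Jan 2012→Feb 2012:
ΣP(Feb 2012)Q(Jan 2012) = 7.59×144 + 2.81×296 = 1092.96 + 831.76 = 1924.72
ΣP(Jan 2012)Q(Jan 2012) = 5.94×144 + 2.75×296 = 855.36 + 814 = 1669.36
link = 1924.72/1669.36 = 1.152969
Link Feb 2012→Mar 2012:
ΣP(Mar 2012)Q(Feb 2012) = 9.69×162 + 3.50×281 = 1569.78 + 983.5 = 2553.28
ΣP(Feb 2012)Q(Feb 2012) = 7.59×162 + 2.81×281 = 1229.58 + 789.61 = 2019.19
link = 2553.28/2019.19 = 1.264507
Link Mar 2012→Apr 2012:
ΣP(Apr 2012)Q(Mar 2012) = 8.29×164 + 3.12×229 = 1359.56 + 714.48 = 2074.04
ΣP(Mar 2012)Q(Mar 2012) = 9.69×164 + 3.50×229 = 1589.16 + 801.5 = 2390.66
link = 2074.04/2390.66 = 0.867560
Chained index = 100 × 1.152969 × 1.264507 × 0.867560 = 126.4847

126.48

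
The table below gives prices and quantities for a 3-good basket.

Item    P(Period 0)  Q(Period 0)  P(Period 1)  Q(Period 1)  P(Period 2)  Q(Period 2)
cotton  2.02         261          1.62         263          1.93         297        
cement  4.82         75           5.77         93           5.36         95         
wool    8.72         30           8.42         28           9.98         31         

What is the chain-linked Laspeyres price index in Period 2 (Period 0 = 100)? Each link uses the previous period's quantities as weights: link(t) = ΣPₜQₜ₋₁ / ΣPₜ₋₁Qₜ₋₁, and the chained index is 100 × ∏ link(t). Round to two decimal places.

Link Period 0→Period 1:
ΣP(Period 1)Q(Period 0) = 1.62×261 + 5.77×75 + 8.42×30 = 422.82 + 432.75 + 252.6 = 1108.17
ΣP(Period 0)Q(Period 0) = 2.02×261 + 4.82×75 + 8.72×30 = 527.22 + 361.5 + 261.6 = 1150.32
link = 1108.17/1150.32 = 0.963358
Link Period 1→Period 2:
ΣP(Period 2)Q(Period 1) = 1.93×263 + 5.36×93 + 9.98×28 = 507.59 + 498.48 + 279.44 = 1285.51
ΣP(Period 1)Q(Period 1) = 1.62×263 + 5.77×93 + 8.42×28 = 426.06 + 536.61 + 235.76 = 1198.43
link = 1285.51/1198.43 = 1.072662
Chained index = 100 × 0.963358 × 1.072662 = 103.3357

103.34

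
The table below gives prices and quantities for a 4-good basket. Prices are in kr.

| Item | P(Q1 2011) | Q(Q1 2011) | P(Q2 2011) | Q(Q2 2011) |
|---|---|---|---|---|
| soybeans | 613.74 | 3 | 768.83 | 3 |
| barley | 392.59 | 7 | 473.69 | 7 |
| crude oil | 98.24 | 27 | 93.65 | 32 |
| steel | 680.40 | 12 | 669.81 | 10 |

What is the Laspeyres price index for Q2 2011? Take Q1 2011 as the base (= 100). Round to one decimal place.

105.1

Laspeyres price index uses base-period quantities as weights.
ΣP(Q2 2011)·Q(Q1 2011) = 768.83×3 + 473.69×7 + 93.65×27 + 669.81×12 = 2306.49 + 3315.83 + 2528.55 + 8037.72 = 16188.59
ΣP(Q1 2011)·Q(Q1 2011) = 613.74×3 + 392.59×7 + 98.24×27 + 680.40×12 = 1841.22 + 2748.13 + 2652.48 + 8164.8 = 15406.63
Index = 16188.59 / 15406.63 × 100 = 105.0755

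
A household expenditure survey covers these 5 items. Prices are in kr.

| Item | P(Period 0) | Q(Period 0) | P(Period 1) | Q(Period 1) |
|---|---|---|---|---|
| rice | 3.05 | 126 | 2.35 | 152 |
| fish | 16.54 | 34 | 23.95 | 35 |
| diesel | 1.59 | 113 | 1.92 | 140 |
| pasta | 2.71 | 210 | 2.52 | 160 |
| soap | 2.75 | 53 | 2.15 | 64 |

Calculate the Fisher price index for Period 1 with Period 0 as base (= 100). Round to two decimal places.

Laspeyres component (base-period weights):
ΣP(Period 1)Q(Period 0) = 2.35×126 + 23.95×34 + 1.92×113 + 2.52×210 + 2.15×53 = 296.1 + 814.3 + 216.96 + 529.2 + 113.95 = 1970.51
ΣP(Period 0)Q(Period 0) = 3.05×126 + 16.54×34 + 1.59×113 + 2.71×210 + 2.75×53 = 384.3 + 562.36 + 179.67 + 569.1 + 145.75 = 1841.18
L = 1970.51 / 1841.18 × 100 = 107.0243
Paasche component (current-period weights):
ΣP(Period 1)Q(Period 1) = 2.35×152 + 23.95×35 + 1.92×140 + 2.52×160 + 2.15×64 = 357.2 + 838.25 + 268.8 + 403.2 + 137.6 = 2005.05
ΣP(Period 0)Q(Period 1) = 3.05×152 + 16.54×35 + 1.59×140 + 2.71×160 + 2.75×64 = 463.6 + 578.9 + 222.6 + 433.6 + 176 = 1874.7
P = 2005.05 / 1874.7 × 100 = 106.9531
Fisher = √(L × P) = √(107.0243 × 106.9531) = 106.9887

106.99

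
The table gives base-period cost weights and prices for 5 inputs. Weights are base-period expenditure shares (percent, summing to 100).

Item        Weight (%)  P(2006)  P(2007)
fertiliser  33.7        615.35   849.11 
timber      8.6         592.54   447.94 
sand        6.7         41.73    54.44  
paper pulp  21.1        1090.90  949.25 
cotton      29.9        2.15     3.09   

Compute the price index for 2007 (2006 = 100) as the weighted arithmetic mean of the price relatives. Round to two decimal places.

fertiliser: 33.7 × (849.11/615.35) = 33.7 × 1.379881 = 46.5020
timber: 8.6 × (447.94/592.54) = 8.6 × 0.755966 = 6.5013
sand: 6.7 × (54.44/41.73) = 6.7 × 1.304577 = 8.7407
paper pulp: 21.1 × (949.25/1090.90) = 21.1 × 0.870153 = 18.3602
cotton: 29.9 × (3.09/2.15) = 29.9 × 1.437209 = 42.9726
Index = Σ wᵢ·(p₁ᵢ/p₀ᵢ) = 46.5020 + 6.5013 + 8.7407 + 18.3602 + 42.9726 = 123.0768

123.08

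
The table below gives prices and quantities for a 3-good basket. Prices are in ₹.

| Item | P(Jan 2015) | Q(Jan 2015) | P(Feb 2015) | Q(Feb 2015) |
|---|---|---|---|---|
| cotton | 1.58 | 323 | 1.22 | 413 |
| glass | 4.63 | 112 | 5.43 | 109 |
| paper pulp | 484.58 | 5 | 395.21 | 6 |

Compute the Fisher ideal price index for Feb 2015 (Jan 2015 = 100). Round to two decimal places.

85.79

Laspeyres component (base-period weights):
ΣP(Feb 2015)Q(Jan 2015) = 1.22×323 + 5.43×112 + 395.21×5 = 394.06 + 608.16 + 1976.05 = 2978.27
ΣP(Jan 2015)Q(Jan 2015) = 1.58×323 + 4.63×112 + 484.58×5 = 510.34 + 518.56 + 2422.9 = 3451.8
L = 2978.27 / 3451.8 × 100 = 86.2817
Paasche component (current-period weights):
ΣP(Feb 2015)Q(Feb 2015) = 1.22×413 + 5.43×109 + 395.21×6 = 503.86 + 591.87 + 2371.26 = 3466.99
ΣP(Jan 2015)Q(Feb 2015) = 1.58×413 + 4.63×109 + 484.58×6 = 652.54 + 504.67 + 2907.48 = 4064.69
P = 3466.99 / 4064.69 × 100 = 85.2953
Fisher = √(L × P) = √(86.2817 × 85.2953) = 85.7871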